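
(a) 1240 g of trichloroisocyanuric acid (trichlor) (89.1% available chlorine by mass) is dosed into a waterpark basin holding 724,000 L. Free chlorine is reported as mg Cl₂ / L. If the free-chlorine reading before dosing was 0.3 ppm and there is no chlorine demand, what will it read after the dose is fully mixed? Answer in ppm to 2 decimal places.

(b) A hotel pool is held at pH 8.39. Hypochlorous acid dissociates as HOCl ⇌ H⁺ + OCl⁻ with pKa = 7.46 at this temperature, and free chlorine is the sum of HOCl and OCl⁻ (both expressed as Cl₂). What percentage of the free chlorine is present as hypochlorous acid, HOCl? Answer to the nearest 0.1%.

(a) 1.83 ppm; (b) 10.5%

(a) Available chlorine delivered: 1240 g × 0.891 = 1105 g as Cl₂.
(a) Concentration rise: 1105 g / 724,000 L = 1.526 mg/L = 1.53 ppm.
(a) Final FC: 0.3 + 1.53 = 1.83 ppm.

(b) [OCl⁻]/[HOCl] = 10^(pH − pKa) = 10^(8.39 − 7.46) = 10^0.93 = 8.511.
(b) Fraction as HOCl = 1 / (1 + 8.511) = 0.1051.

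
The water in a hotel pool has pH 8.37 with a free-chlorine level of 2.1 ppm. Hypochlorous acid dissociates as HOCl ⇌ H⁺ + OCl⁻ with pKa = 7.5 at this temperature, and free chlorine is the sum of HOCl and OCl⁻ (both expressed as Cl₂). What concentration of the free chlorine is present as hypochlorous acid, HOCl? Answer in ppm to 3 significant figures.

0.250 ppm

[OCl⁻]/[HOCl] = 10^(pH − pKa) = 10^(8.37 − 7.5) = 10^0.87 = 7.413.
Fraction as HOCl = 1 / (1 + 7.413) = 0.1189.
HOCl = 0.1189 × 2.1 ppm = 0.2496 ppm.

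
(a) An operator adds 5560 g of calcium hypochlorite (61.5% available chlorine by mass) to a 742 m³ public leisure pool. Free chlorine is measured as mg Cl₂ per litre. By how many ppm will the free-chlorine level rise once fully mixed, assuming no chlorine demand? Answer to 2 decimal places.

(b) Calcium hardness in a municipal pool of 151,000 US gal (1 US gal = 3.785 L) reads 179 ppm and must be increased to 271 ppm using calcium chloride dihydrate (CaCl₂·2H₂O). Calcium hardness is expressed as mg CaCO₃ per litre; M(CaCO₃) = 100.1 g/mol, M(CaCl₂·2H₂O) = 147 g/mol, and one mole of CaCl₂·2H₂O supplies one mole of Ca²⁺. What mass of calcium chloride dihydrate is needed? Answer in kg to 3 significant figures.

(a) 4.61 ppm; (b) 77.2 kg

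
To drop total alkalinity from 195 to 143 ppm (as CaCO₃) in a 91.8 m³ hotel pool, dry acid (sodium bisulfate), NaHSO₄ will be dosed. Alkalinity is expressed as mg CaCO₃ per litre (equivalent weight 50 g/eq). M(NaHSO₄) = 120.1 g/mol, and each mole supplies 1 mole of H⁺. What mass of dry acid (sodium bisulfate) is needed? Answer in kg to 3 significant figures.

11.5 kg

Volume: 91.8 m³ = 91,800 L.
Alkalinity to neutralize: (195 − 143) = 52 mg/L as CaCO₃ × 91,800 L = 4774 g as CaCO₃.
Equivalents of H⁺ required: 4774 ÷ 50 g/eq = 95.47 eq = 95.47 mol NaHSO₄.
Mass of NaHSO₄: 95.47 × 120.1 = 11,470 g.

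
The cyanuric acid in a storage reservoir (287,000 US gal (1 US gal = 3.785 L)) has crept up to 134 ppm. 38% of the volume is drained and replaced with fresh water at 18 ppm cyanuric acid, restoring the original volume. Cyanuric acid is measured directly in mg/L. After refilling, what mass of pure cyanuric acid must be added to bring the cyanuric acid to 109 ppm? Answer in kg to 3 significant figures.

20.7 kg

Volume: 287,000 US gal × 3.785 L/gal = 1,086,295 L.
After draining 38% and refilling: 134 × 0.62 + 18 × 0.38 = 89.92 ppm.
Deficit to target: 109 − 89.92 = 19.08 mg/L.
Mass: 19.08 mg/L × 1,086,295 L = 20,730 g cyanuric acid.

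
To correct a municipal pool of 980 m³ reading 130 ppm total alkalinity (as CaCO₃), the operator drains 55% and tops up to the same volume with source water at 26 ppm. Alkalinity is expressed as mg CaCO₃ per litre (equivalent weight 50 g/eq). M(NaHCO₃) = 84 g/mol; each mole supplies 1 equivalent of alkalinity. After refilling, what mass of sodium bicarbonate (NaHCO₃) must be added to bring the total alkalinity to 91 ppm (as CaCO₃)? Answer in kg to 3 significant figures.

30.0 kg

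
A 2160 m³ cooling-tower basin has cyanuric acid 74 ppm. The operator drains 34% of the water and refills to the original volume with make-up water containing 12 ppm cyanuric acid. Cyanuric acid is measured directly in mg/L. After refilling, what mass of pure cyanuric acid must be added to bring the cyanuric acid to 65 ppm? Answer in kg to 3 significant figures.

Volume: 2160 m³ = 2,160,000 L.
After draining 34% and refilling: 74 × 0.66 + 12 × 0.34 = 52.92 ppm.
Deficit to target: 65 − 52.92 = 12.08 mg/L.
Mass: 12.08 mg/L × 2,160,000 L = 26,090 g cyanuric acid.

26.1 kg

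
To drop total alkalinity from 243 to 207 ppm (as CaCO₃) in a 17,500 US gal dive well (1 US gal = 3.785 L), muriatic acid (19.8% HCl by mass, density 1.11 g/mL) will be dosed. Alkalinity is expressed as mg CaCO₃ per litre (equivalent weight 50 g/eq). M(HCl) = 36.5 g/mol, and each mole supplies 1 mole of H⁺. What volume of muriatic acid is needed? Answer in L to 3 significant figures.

7.92 L

Volume: 17,500 US gal × 3.785 L/gal = 66,238 L.
Alkalinity to neutralize: (243 − 207) = 36 mg/L as CaCO₃ × 66,238 L = 2385 g as CaCO₃.
Equivalents of H⁺ required: 2385 ÷ 50 g/eq = 47.69 eq = 47.69 mol HCl.
Mass of HCl: 47.69 × 36.5 = 1741 g.
Mass of 19.8% solution: 1741 / 0.198 = 8792 g.
Volume: 8792 g ÷ 1.11 g/mL = 7920 mL.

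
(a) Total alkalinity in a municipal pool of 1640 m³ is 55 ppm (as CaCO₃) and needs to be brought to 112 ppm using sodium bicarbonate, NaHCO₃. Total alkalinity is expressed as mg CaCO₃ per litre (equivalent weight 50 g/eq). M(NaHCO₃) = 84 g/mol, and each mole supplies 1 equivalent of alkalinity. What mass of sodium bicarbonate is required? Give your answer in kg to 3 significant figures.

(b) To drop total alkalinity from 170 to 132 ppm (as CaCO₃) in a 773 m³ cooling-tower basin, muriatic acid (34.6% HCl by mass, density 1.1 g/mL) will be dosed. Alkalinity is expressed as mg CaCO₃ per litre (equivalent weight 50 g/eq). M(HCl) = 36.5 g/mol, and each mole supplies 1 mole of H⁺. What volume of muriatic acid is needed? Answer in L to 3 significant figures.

(a) 157 kg; (b) 56.3 L

(a) Volume: 1640 m³ = 1,640,000 L.
(a) Alkalinity to add: (112 − 55) = 57 mg/L as CaCO₃ × 1,640,000 L = 93,480 g as CaCO₃.
(a) Equivalents: 93,480 g ÷ 50 g/eq = 1870 eq.
(a) NaHCO₃ supplies 1 eq per mole → 1870 mol.
(a) Mass: 1870 mol × 84 g/mol = 157,000 g.

(b) Volume: 773 m³ = 773,000 L.
(b) Alkalinity to neutralize: (170 − 132) = 38 mg/L as CaCO₃ × 773,000 L = 29,370 g as CaCO₃.
(b) Equivalents of H⁺ required: 29,370 ÷ 50 g/eq = 587.5 eq = 587.5 mol HCl.
(b) Mass of HCl: 587.5 × 36.5 = 21,440 g.
(b) Mass of 34.6% solution: 21,440 / 0.346 = 61,970 g.
(b) Volume: 61,970 g ÷ 1.1 g/mL = 56,340 mL.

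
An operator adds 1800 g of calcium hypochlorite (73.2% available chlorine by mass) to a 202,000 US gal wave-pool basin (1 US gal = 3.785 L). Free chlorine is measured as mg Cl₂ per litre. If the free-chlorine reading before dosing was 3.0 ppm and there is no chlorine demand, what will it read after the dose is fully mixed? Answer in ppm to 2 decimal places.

Volume: 202,000 US gal × 3.785 L/gal = 764,570 L.
Available chlorine delivered: 1800 g × 0.732 = 1318 g as Cl₂.
Concentration rise: 1318 g / 764,570 L = 1.723 mg/L = 1.72 ppm.
Final FC: 3.0 + 1.72 = 4.72 ppm.

4.72 ppm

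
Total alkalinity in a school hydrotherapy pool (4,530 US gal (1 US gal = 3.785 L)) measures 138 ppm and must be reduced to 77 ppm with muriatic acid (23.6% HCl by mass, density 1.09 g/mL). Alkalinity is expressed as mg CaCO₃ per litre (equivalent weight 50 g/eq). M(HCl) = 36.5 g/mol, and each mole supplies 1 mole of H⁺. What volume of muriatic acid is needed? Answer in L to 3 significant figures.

2.97 L

Volume: 4,530 US gal × 3.785 L/gal = 17,146 L.
Alkalinity to neutralize: (138 − 77) = 61 mg/L as CaCO₃ × 17,146 L = 1046 g as CaCO₃.
Equivalents of H⁺ required: 1046 ÷ 50 g/eq = 20.92 eq = 20.92 mol HCl.
Mass of HCl: 20.92 × 36.5 = 763.5 g.
Mass of 23.6% solution: 763.5 / 0.236 = 3235 g.
Volume: 3235 g ÷ 1.09 g/mL = 2968 mL.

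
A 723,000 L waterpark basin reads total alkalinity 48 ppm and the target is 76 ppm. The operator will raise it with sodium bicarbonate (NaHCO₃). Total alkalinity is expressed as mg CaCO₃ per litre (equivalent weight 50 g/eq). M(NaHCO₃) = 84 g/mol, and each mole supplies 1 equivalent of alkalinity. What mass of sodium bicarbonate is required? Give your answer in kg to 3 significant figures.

Alkalinity to add: (76 − 48) = 28 mg/L as CaCO₃ × 723,000 L = 20,240 g as CaCO₃.
Equivalents: 20,240 g ÷ 50 g/eq = 404.9 eq.
NaHCO₃ supplies 1 eq per mole → 404.9 mol.
Mass: 404.9 mol × 84 g/mol = 34,010 g.

34.0 kg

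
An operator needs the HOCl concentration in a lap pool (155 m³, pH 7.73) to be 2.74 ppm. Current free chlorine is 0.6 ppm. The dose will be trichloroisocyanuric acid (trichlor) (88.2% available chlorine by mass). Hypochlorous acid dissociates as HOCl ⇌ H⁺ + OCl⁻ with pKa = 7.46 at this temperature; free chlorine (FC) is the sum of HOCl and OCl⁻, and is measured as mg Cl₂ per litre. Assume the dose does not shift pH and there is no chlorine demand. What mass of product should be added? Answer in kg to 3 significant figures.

Volume: 155 m³ = 155,000 L.
[OCl⁻]/[HOCl] = 10^(pH − pKa) = 10^(7.73 − 7.46) = 1.862; fraction as HOCl = 1/(1 + 1.862) = 0.3494.
Free chlorine required for 2.74 ppm HOCl: 2.74 / 0.3494 = 7.842 ppm.
FC to add: 7.842 − 0.6 = 7.242 mg/L as Cl₂.
Cl₂ equivalent: 7.242 mg/L × 155,000 L = 1123 g.
Product at 88.2% available Cl: 1123 / 0.882 = 1273 g.

1.27 kg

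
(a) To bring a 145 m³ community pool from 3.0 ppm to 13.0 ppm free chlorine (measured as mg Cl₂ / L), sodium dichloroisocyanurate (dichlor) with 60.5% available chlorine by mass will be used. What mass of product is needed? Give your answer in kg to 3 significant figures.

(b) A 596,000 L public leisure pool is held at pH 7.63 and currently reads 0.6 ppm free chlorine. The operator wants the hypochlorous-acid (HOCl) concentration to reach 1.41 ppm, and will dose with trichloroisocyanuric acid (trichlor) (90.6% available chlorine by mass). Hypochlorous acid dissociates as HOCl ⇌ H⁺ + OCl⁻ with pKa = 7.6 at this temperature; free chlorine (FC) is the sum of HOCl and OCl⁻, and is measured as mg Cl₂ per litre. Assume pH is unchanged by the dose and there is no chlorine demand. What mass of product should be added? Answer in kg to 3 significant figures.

(a) Volume: 145 m³ = 145,000 L.
(a) Chlorine deficit: 13.0 − 3.0 = 10 ppm = 10 mg/L as Cl₂.
(a) Cl₂ equivalent needed: 10 mg/L × 145,000 L = 1,450,000 mg = 1450 g.
(a) Product at 60.5% available chlorine: 1450 / 0.605 = 2397 g.

(b) [OCl⁻]/[HOCl] = 10^(pH − pKa) = 10^(7.63 − 7.6) = 1.072; fraction as HOCl = 1/(1 + 1.072) = 0.4827.
(b) Free chlorine required for 1.41 ppm HOCl: 1.41 / 0.4827 = 2.921 ppm.
(b) FC to add: 2.921 − 0.6 = 2.321 mg/L as Cl₂.
(b) Cl₂ equivalent: 2.321 mg/L × 596,000 L = 1383 g.
(b) Product at 90.6% available Cl: 1383 / 0.906 = 1527 g.

(a) 2.40 kg; (b) 1.53 kg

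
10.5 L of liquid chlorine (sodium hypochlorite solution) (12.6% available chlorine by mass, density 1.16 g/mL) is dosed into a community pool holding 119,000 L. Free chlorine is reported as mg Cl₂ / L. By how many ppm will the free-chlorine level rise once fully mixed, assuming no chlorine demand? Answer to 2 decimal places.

12.90 ppm

Mass of solution: 10.5 L × 1000 mL/L × 1.16 g/mL = 12,180 g.
Available chlorine delivered: 12,180 g × 0.126 = 1535 g as Cl₂.
Concentration rise: 1535 g / 119,000 L = 12.9 mg/L = 12.90 ppm.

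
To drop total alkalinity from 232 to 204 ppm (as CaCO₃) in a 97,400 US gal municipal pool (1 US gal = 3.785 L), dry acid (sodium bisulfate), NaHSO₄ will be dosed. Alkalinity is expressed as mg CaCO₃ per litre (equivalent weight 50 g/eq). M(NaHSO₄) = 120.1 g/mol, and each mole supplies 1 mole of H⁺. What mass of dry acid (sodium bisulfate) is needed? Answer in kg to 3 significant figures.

Volume: 97,400 US gal × 3.785 L/gal = 368,659 L.
Alkalinity to neutralize: (232 − 204) = 28 mg/L as CaCO₃ × 368,659 L = 10,320 g as CaCO₃.
Equivalents of H⁺ required: 10,320 ÷ 50 g/eq = 206.4 eq = 206.4 mol NaHSO₄.
Mass of NaHSO₄: 206.4 × 120.1 = 24,790 g.

24.8 kg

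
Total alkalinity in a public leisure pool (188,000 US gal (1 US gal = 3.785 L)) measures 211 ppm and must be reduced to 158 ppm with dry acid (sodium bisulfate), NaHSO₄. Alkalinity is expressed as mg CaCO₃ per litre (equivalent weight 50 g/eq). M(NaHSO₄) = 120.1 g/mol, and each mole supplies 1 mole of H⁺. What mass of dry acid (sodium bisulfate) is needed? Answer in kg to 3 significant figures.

90.6 kg

Volume: 188,000 US gal × 3.785 L/gal = 711,580 L.
Alkalinity to neutralize: (211 − 158) = 53 mg/L as CaCO₃ × 711,580 L = 37,710 g as CaCO₃.
Equivalents of H⁺ required: 37,710 ÷ 50 g/eq = 754.3 eq = 754.3 mol NaHSO₄.
Mass of NaHSO₄: 754.3 × 120.1 = 90,590 g.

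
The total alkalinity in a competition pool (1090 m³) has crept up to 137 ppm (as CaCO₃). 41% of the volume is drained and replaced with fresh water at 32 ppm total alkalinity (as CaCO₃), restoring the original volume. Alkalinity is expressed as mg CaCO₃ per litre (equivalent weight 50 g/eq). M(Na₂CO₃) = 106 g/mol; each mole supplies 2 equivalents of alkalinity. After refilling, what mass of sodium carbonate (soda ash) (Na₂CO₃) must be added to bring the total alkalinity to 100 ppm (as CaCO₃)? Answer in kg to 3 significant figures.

Volume: 1090 m³ = 1,090,000 L.
After draining 41% and refilling: 137 × 0.59 + 32 × 0.41 = 93.95 ppm.
Deficit to target: 100 − 93.95 = 6.05 mg/L.
As CaCO₃: 6.05 mg/L × 1,090,000 L = 6594 g; ÷ 50 g/eq ÷ 2 = 65.94 mol Na₂CO₃.
Mass: 65.94 × 106 = 6990 g.

6.99 kg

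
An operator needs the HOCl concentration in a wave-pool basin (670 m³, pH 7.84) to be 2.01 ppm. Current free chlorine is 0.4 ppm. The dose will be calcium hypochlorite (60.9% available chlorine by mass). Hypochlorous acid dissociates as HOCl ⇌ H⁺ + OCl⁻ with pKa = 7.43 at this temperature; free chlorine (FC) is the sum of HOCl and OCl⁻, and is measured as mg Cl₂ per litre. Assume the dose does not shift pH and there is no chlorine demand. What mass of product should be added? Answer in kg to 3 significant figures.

Volume: 670 m³ = 670,000 L.
[OCl⁻]/[HOCl] = 10^(pH − pKa) = 10^(7.84 − 7.43) = 2.57; fraction as HOCl = 1/(1 + 2.57) = 0.2801.
Free chlorine required for 2.01 ppm HOCl: 2.01 / 0.2801 = 7.176 ppm.
FC to add: 7.176 − 0.4 = 6.776 mg/L as Cl₂.
Cl₂ equivalent: 6.776 mg/L × 670,000 L = 4540 g.
Product at 60.9% available Cl: 4540 / 0.609 = 7455 g.

7.46 kg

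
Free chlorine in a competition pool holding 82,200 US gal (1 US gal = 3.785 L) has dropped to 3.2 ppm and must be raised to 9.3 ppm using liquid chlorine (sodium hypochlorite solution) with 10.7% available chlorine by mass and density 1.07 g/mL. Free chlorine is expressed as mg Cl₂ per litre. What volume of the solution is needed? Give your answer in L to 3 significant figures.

16.6 L

Volume: 82,200 US gal × 3.785 L/gal = 311,127 L.
Chlorine deficit: 9.3 − 3.2 = 6.1 ppm = 6.1 mg/L as Cl₂.
Cl₂ equivalent needed: 6.1 mg/L × 311,127 L = 1,898,000 mg = 1898 g.
Product at 10.7% available chlorine: 1898 / 0.107 = 17,740 g.
Volume at density 1.07 g/mL: 17,740 g ÷ 1.07 g/mL = 16,580 mL.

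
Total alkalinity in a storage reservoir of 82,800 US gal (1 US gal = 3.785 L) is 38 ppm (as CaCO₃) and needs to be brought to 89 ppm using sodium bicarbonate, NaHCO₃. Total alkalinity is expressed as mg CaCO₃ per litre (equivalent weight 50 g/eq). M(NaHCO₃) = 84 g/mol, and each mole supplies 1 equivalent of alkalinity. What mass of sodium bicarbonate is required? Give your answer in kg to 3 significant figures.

Volume: 82,800 US gal × 3.785 L/gal = 313,398 L.
Alkalinity to add: (89 − 38) = 51 mg/L as CaCO₃ × 313,398 L = 15,980 g as CaCO₃.
Equivalents: 15,980 g ÷ 50 g/eq = 319.7 eq.
NaHCO₃ supplies 1 eq per mole → 319.7 mol.
Mass: 319.7 mol × 84 g/mol = 26,850 g.

26.9 kg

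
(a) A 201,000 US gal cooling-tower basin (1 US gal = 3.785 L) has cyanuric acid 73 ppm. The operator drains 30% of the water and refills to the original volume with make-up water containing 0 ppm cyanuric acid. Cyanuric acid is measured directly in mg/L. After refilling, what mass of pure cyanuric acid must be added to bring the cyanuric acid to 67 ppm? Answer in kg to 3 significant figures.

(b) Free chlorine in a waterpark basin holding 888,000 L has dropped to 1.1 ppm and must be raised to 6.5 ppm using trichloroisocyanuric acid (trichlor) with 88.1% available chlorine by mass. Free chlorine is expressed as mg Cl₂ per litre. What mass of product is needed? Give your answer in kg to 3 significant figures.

(a) 12.1 kg; (b) 5.44 kg

(a) Volume: 201,000 US gal × 3.785 L/gal = 760,785 L.
(a) After draining 30% and refilling: 73 × 0.70 + 0 × 0.30 = 51.1 ppm.
(a) Deficit to target: 67 − 51.1 = 15.9 mg/L.
(a) Mass: 15.9 mg/L × 760,785 L = 12,100 g cyanuric acid.

(b) Chlorine deficit: 6.5 − 1.1 = 5.4 ppm = 5.4 mg/L as Cl₂.
(b) Cl₂ equivalent needed: 5.4 mg/L × 888,000 L = 4,795,000 mg = 4795 g.
(b) Product at 88.1% available chlorine: 4795 / 0.881 = 5443 g.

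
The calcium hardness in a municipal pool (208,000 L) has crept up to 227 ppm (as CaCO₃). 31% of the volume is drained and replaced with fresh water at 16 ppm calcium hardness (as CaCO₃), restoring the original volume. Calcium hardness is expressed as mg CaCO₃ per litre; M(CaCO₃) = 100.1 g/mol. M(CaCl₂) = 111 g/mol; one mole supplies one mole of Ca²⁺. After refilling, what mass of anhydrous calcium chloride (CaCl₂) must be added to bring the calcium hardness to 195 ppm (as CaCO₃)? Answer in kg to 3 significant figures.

7.71 kg

After draining 31% and refilling: 227 × 0.69 + 16 × 0.31 = 161.59 ppm.
Deficit to target: 195 − 161.59 = 33.41 mg/L.
As CaCO₃: 33.41 mg/L × 208,000 L = 6949 g; ÷ 100.1 = 69.42 mol Ca²⁺.
Mass: 69.42 × 111 = 7706 g.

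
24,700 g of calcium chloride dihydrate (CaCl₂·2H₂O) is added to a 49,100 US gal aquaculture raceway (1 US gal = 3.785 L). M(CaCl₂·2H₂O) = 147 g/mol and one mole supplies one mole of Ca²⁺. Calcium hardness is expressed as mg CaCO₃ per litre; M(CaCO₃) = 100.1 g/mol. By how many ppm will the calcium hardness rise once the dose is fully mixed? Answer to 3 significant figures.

Volume: 49,100 US gal × 3.785 L/gal = 185,844 L.
Moles of Ca²⁺: 24,700 g ÷ 147 g/mol = 168 mol.
As CaCO₃: 168 mol × 100.1 g/mol = 16,820 g.
Rise: 16,820 g / 185,844 L × 1000 = 90.5 mg/L.

90.5 ppm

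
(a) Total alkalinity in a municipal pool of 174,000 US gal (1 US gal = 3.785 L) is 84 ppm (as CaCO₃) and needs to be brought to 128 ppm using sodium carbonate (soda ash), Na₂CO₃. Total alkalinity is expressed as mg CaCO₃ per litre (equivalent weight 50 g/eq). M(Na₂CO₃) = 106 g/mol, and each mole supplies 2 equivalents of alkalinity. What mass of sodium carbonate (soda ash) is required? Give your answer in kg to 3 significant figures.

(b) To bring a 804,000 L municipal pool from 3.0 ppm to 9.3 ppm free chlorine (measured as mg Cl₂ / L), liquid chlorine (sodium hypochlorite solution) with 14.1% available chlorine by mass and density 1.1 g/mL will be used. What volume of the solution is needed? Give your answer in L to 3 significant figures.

(a) 30.7 kg; (b) 32.7 L

(a) Volume: 174,000 US gal × 3.785 L/gal = 658,590 L.
(a) Alkalinity to add: (128 − 84) = 44 mg/L as CaCO₃ × 658,590 L = 28,980 g as CaCO₃.
(a) Equivalents: 28,980 g ÷ 50 g/eq = 579.6 eq.
(a) Each mole of Na₂CO₃ supplies 2 eq, so 579.6 / 2 = 289.8 mol.
(a) Mass: 289.8 mol × 106 g/mol = 30,720 g.

(b) Chlorine deficit: 9.3 − 3.0 = 6.3 ppm = 6.3 mg/L as Cl₂.
(b) Cl₂ equivalent needed: 6.3 mg/L × 804,000 L = 5,065,000 mg = 5065 g.
(b) Product at 14.1% available chlorine: 5065 / 0.141 = 35,920 g.
(b) Volume at density 1.1 g/mL: 35,920 g ÷ 1.1 g/mL = 32,660 mL.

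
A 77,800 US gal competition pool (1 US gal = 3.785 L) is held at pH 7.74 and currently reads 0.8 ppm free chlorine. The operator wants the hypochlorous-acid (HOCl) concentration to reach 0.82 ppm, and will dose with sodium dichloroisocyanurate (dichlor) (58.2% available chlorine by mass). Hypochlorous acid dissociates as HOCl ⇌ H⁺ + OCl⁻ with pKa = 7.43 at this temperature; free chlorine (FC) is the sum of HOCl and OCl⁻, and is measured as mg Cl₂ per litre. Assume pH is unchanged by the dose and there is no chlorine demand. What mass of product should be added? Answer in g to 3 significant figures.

Volume: 77,800 US gal × 3.785 L/gal = 294,473 L.
[OCl⁻]/[HOCl] = 10^(pH − pKa) = 10^(7.74 − 7.43) = 2.042; fraction as HOCl = 1/(1 + 2.042) = 0.3288.
Free chlorine required for 0.82 ppm HOCl: 0.82 / 0.3288 = 2.494 ppm.
FC to add: 2.494 − 0.8 = 1.694 mg/L as Cl₂.
Cl₂ equivalent: 1.694 mg/L × 294,473 L = 498.9 g.
Product at 58.2% available Cl: 498.9 / 0.582 = 857.2 g.

857 g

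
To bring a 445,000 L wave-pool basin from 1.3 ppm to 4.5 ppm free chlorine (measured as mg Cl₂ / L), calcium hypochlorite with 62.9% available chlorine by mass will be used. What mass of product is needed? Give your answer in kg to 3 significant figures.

Chlorine deficit: 4.5 − 1.3 = 3.2 ppm = 3.2 mg/L as Cl₂.
Cl₂ equivalent needed: 3.2 mg/L × 445,000 L = 1,424,000 mg = 1424 g.
Product at 62.9% available chlorine: 1424 / 0.629 = 2264 g.

2.26 kg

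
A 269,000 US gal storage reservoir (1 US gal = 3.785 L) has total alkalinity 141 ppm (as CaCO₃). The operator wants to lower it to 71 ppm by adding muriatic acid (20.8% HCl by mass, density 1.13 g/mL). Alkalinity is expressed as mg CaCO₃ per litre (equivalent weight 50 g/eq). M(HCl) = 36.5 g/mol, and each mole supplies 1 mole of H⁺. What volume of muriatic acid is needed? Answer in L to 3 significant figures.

221 L

Volume: 269,000 US gal × 3.785 L/gal = 1,018,165 L.
Alkalinity to neutralize: (141 − 71) = 70 mg/L as CaCO₃ × 1,018,165 L = 71,270 g as CaCO₃.
Equivalents of H⁺ required: 71,270 ÷ 50 g/eq = 1425 eq = 1425 mol HCl.
Mass of HCl: 1425 × 36.5 = 52,030 g.
Mass of 20.8% solution: 52,030 / 0.208 = 250,100 g.
Volume: 250,100 g ÷ 1.13 g/mL = 221,400 mL.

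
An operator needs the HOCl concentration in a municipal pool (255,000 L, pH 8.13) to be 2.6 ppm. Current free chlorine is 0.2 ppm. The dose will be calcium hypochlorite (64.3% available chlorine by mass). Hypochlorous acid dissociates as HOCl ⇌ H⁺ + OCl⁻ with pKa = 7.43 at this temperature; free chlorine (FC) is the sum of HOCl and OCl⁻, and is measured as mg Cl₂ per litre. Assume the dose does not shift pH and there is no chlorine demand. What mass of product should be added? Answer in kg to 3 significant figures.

6.12 kg

[OCl⁻]/[HOCl] = 10^(pH − pKa) = 10^(8.13 − 7.43) = 5.012; fraction as HOCl = 1/(1 + 5.012) = 0.1663.
Free chlorine required for 2.6 ppm HOCl: 2.6 / 0.1663 = 15.63 ppm.
FC to add: 15.63 − 0.2 = 15.43 mg/L as Cl₂.
Cl₂ equivalent: 15.43 mg/L × 255,000 L = 3935 g.
Product at 64.3% available Cl: 3935 / 0.643 = 6120 g.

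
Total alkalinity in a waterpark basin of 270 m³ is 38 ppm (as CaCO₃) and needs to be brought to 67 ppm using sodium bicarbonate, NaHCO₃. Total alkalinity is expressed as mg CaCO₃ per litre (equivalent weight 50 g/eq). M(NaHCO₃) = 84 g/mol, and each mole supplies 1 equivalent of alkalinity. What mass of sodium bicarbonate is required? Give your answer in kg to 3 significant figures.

13.2 kg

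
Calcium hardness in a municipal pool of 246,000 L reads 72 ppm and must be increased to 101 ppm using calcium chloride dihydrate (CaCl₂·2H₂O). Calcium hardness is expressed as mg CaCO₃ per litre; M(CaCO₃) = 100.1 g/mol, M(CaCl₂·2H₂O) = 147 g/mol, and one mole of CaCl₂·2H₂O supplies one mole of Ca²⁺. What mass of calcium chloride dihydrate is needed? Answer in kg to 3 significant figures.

10.5 kg

Hardness to add: (101 − 72) = 29 mg/L as CaCO₃ × 246,000 L = 7134 g as CaCO₃.
Moles of Ca²⁺ (1 mol Ca²⁺ ≡ 1 mol CaCO₃): 7134 / 100.1 g/mol = 71.27 mol.
Mass of CaCl₂·2H₂O: 71.27 × 147 = 10,480 g.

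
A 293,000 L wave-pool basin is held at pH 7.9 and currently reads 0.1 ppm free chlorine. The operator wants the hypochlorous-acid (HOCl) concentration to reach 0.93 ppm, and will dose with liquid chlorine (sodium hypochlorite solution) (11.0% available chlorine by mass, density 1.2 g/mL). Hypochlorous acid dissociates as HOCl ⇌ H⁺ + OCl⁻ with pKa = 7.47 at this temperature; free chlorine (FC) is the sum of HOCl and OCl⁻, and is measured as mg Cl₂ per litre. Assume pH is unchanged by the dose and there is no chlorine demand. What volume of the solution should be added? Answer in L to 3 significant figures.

[OCl⁻]/[HOCl] = 10^(pH − pKa) = 10^(7.9 − 7.47) = 2.692; fraction as HOCl = 1/(1 + 2.692) = 0.2709.
Free chlorine required for 0.93 ppm HOCl: 0.93 / 0.2709 = 3.433 ppm.
FC to add: 3.433 − 0.1 = 3.333 mg/L as Cl₂.
Cl₂ equivalent: 3.333 mg/L × 293,000 L = 976.6 g.
Product at 11.0% available Cl: 976.6 / 0.11 = 8878 g.
Volume: 8878 g ÷ 1.2 g/mL = 7399 mL.

7.40 L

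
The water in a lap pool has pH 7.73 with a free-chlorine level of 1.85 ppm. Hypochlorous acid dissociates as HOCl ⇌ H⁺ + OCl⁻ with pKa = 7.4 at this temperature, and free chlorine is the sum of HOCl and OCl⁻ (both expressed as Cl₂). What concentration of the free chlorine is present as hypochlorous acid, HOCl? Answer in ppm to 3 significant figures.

0.590 ppm

[OCl⁻]/[HOCl] = 10^(pH − pKa) = 10^(7.73 − 7.4) = 10^0.33 = 2.138.
Fraction as HOCl = 1 / (1 + 2.138) = 0.3187.
HOCl = 0.3187 × 1.85 ppm = 0.5896 ppm.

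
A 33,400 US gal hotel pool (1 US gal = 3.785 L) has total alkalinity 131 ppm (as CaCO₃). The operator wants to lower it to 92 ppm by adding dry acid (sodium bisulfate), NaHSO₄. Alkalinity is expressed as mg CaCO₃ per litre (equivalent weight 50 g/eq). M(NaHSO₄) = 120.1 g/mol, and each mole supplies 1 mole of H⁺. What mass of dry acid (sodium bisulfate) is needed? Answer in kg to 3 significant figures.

Volume: 33,400 US gal × 3.785 L/gal = 126,419 L.
Alkalinity to neutralize: (131 − 92) = 39 mg/L as CaCO₃ × 126,419 L = 4930 g as CaCO₃.
Equivalents of H⁺ required: 4930 ÷ 50 g/eq = 98.61 eq = 98.61 mol NaHSO₄.
Mass of NaHSO₄: 98.61 × 120.1 = 11,840 g.

11.8 kg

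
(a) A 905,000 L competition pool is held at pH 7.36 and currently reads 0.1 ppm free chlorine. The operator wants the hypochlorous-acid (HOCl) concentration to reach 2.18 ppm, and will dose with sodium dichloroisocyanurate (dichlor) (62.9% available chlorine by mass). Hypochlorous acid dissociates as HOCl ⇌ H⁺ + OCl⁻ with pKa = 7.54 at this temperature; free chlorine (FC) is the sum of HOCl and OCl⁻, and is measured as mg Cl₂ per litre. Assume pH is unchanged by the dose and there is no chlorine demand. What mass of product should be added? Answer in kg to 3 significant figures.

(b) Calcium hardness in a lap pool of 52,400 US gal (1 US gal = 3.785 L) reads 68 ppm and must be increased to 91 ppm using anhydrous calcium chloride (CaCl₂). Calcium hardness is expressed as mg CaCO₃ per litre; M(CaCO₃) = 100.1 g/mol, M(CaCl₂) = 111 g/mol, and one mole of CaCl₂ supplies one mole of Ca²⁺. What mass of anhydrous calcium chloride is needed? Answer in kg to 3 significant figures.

(a) 5.06 kg; (b) 5.06 kg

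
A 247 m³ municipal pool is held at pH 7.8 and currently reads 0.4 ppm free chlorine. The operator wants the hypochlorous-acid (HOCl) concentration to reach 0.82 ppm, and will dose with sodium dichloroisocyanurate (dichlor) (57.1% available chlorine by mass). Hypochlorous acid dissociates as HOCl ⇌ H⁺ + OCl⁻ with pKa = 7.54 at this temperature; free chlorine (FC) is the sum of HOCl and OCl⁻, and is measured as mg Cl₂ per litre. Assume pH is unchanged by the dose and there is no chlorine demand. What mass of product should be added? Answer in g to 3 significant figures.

Volume: 247 m³ = 247,000 L.
[OCl⁻]/[HOCl] = 10^(pH − pKa) = 10^(7.8 − 7.54) = 1.82; fraction as HOCl = 1/(1 + 1.82) = 0.3546.
Free chlorine required for 0.82 ppm HOCl: 0.82 / 0.3546 = 2.312 ppm.
FC to add: 2.312 − 0.4 = 1.912 mg/L as Cl₂.
Cl₂ equivalent: 1.912 mg/L × 247,000 L = 472.3 g.
Product at 57.1% available Cl: 472.3 / 0.571 = 827.1 g.

827 g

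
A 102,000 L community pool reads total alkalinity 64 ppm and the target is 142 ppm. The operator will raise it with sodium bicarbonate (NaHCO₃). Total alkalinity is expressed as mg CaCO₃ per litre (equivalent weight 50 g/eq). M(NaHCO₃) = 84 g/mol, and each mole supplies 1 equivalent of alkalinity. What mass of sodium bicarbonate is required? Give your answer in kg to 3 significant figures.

13.4 kg

Alkalinity to add: (142 − 64) = 78 mg/L as CaCO₃ × 102,000 L = 7956 g as CaCO₃.
Equivalents: 7956 g ÷ 50 g/eq = 159.1 eq.
NaHCO₃ supplies 1 eq per mole → 159.1 mol.
Mass: 159.1 mol × 84 g/mol = 13,370 g.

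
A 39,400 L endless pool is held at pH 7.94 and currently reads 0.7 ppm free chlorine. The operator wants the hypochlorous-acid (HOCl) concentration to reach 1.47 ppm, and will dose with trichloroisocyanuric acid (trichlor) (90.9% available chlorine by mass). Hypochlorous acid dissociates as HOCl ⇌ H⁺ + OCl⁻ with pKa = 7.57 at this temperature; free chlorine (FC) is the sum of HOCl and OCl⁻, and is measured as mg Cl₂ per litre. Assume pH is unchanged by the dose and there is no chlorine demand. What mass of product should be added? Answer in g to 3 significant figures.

183 g

[OCl⁻]/[HOCl] = 10^(pH − pKa) = 10^(7.94 − 7.57) = 2.344; fraction as HOCl = 1/(1 + 2.344) = 0.299.
Free chlorine required for 1.47 ppm HOCl: 1.47 / 0.299 = 4.916 ppm.
FC to add: 4.916 − 0.7 = 4.216 mg/L as Cl₂.
Cl₂ equivalent: 4.216 mg/L × 39,400 L = 166.1 g.
Product at 90.9% available Cl: 166.1 / 0.909 = 182.7 g.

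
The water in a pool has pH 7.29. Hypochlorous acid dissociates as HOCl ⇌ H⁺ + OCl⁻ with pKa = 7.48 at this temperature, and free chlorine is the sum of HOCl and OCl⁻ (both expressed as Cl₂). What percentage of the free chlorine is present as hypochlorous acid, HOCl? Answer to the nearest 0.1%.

[OCl⁻]/[HOCl] = 10^(pH − pKa) = 10^(7.29 − 7.48) = 10^-0.19 = 0.6457.
Fraction as HOCl = 1 / (1 + 0.6457) = 0.6077.

60.8%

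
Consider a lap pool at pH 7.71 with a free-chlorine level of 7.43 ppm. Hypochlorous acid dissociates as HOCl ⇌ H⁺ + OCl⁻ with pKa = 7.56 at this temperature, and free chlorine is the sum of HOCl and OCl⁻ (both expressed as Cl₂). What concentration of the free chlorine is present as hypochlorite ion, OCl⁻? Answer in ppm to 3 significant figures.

[OCl⁻]/[HOCl] = 10^(pH − pKa) = 10^(7.71 − 7.56) = 10^0.15 = 1.413.
Fraction as HOCl = 1 / (1 + 1.413) = 0.4145.
OCl⁻ = (1 − 0.4145) × 7.43 ppm = 4.35 ppm.

4.35 ppm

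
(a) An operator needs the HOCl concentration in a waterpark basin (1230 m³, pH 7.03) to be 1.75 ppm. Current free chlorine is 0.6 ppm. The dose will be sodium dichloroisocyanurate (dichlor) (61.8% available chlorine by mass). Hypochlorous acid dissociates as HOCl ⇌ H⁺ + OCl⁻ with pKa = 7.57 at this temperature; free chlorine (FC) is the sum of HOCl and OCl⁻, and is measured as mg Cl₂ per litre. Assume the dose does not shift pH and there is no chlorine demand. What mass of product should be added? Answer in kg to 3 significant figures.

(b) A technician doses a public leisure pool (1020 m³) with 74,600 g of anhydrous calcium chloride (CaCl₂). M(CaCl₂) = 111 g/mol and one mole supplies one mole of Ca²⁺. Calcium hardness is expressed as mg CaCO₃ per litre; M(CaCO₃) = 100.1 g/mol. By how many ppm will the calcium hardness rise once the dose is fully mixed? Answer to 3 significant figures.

(a) 3.29 kg; (b) 66.0 ppm

(a) Volume: 1230 m³ = 1,230,000 L.
(a) [OCl⁻]/[HOCl] = 10^(pH − pKa) = 10^(7.03 − 7.57) = 0.2884; fraction as HOCl = 1/(1 + 0.2884) = 0.7762.
(a) Free chlorine required for 1.75 ppm HOCl: 1.75 / 0.7762 = 2.255 ppm.
(a) FC to add: 2.255 − 0.6 = 1.655 mg/L as Cl₂.
(a) Cl₂ equivalent: 1.655 mg/L × 1,230,000 L = 2035 g.
(a) Product at 61.8% available Cl: 2035 / 0.618 = 3293 g.

(b) Volume: 1020 m³ = 1,020,000 L.
(b) Moles of Ca²⁺: 74,600 g ÷ 111 g/mol = 672.1 mol.
(b) As CaCO₃: 672.1 mol × 100.1 g/mol = 67,270 g.
(b) Rise: 67,270 g / 1,020,000 L × 1000 = 65.96 mg/L.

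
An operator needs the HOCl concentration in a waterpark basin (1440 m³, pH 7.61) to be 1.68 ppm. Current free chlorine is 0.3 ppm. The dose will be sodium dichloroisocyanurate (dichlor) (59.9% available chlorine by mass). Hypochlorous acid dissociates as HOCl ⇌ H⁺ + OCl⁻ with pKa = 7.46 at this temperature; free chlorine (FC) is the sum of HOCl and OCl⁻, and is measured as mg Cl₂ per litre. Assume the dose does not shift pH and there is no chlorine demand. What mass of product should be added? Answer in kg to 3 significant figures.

9.02 kg

Volume: 1440 m³ = 1,440,000 L.
[OCl⁻]/[HOCl] = 10^(pH − pKa) = 10^(7.61 − 7.46) = 1.413; fraction as HOCl = 1/(1 + 1.413) = 0.4145.
Free chlorine required for 1.68 ppm HOCl: 1.68 / 0.4145 = 4.053 ppm.
FC to add: 4.053 − 0.3 = 3.753 mg/L as Cl₂.
Cl₂ equivalent: 3.753 mg/L × 1,440,000 L = 5404 g.
Product at 59.9% available Cl: 5404 / 0.599 = 9022 g.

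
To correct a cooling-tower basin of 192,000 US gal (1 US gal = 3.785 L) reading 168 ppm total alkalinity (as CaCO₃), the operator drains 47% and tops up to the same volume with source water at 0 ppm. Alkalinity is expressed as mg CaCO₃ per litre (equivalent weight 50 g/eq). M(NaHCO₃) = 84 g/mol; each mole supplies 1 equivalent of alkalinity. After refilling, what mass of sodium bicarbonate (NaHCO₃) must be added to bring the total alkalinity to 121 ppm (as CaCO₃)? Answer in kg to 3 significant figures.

39.0 kg

Volume: 192,000 US gal × 3.785 L/gal = 726,720 L.
After draining 47% and refilling: 168 × 0.53 + 0 × 0.47 = 89.04 ppm.
Deficit to target: 121 − 89.04 = 31.96 mg/L.
As CaCO₃: 31.96 mg/L × 726,720 L = 23,230 g; ÷ 50 g/eq ÷ 1 = 464.5 mol NaHCO₃.
Mass: 464.5 × 84 = 39,020 g.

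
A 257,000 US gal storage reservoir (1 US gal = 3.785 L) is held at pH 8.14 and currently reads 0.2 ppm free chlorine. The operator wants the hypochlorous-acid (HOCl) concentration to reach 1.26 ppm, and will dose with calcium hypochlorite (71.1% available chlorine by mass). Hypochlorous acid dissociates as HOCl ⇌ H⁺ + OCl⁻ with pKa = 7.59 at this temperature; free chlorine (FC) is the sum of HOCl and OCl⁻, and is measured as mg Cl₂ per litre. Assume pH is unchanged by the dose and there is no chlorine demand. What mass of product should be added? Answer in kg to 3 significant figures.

7.57 kg

Volume: 257,000 US gal × 3.785 L/gal = 972,745 L.
[OCl⁻]/[HOCl] = 10^(pH − pKa) = 10^(8.14 − 7.59) = 3.548; fraction as HOCl = 1/(1 + 3.548) = 0.2199.
Free chlorine required for 1.26 ppm HOCl: 1.26 / 0.2199 = 5.731 ppm.
FC to add: 5.731 − 0.2 = 5.531 mg/L as Cl₂.
Cl₂ equivalent: 5.531 mg/L × 972,745 L = 5380 g.
Product at 71.1% available Cl: 5380 / 0.711 = 7567 g.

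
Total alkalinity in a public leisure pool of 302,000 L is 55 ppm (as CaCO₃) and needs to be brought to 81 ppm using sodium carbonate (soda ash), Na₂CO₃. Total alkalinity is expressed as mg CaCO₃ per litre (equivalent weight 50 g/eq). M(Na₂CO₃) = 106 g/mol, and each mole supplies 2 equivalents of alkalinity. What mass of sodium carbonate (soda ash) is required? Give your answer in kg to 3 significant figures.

8.32 kg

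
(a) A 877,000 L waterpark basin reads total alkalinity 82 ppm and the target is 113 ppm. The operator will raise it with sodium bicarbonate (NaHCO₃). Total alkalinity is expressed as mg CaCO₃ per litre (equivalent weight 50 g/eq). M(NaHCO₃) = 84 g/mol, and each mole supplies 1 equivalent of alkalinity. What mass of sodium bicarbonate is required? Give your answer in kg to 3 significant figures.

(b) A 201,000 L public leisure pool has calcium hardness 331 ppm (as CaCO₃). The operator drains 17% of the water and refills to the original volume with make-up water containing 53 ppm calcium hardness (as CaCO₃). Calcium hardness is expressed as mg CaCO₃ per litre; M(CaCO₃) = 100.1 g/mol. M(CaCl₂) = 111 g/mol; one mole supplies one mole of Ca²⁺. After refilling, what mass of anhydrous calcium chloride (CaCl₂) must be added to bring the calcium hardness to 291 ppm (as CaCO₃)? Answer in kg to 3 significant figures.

(a) 45.7 kg; (b) 1.62 kg

(a) Alkalinity to add: (113 − 82) = 31 mg/L as CaCO₃ × 877,000 L = 27,190 g as CaCO₃.
(a) Equivalents: 27,190 g ÷ 50 g/eq = 543.7 eq.
(a) NaHCO₃ supplies 1 eq per mole → 543.7 mol.
(a) Mass: 543.7 mol × 84 g/mol = 45,670 g.

(b) After draining 17% and refilling: 331 × 0.83 + 53 × 0.17 = 283.74 ppm.
(b) Deficit to target: 291 − 283.74 = 7.26 mg/L.
(b) As CaCO₃: 7.26 mg/L × 201,000 L = 1459 g; ÷ 100.1 = 14.58 mol Ca²⁺.
(b) Mass: 14.58 × 111 = 1618 g.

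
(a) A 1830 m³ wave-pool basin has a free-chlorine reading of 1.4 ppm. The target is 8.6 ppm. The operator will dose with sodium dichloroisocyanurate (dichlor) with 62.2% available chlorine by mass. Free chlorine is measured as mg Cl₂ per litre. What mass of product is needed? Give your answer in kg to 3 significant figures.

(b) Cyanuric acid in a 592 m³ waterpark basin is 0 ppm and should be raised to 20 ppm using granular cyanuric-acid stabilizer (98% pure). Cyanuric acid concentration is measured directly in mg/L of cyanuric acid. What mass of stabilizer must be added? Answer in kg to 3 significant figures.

(a) Volume: 1830 m³ = 1,830,000 L.
(a) Chlorine deficit: 8.6 − 1.4 = 7.2 ppm = 7.2 mg/L as Cl₂.
(a) Cl₂ equivalent needed: 7.2 mg/L × 1,830,000 L = 13,180,000 mg = 13,180 g.
(a) Product at 62.2% available chlorine: 13,180 / 0.622 = 21,180 g.

(b) Volume: 592 m³ = 592,000 L.
(b) CYA to add: (20 − 0) = 20 mg/L × 592,000 L = 11,840 g cyanuric acid.
(b) At 98% purity: 11,840 / 0.98 = 12,080 g product.

(a) 21.2 kg; (b) 12.1 kg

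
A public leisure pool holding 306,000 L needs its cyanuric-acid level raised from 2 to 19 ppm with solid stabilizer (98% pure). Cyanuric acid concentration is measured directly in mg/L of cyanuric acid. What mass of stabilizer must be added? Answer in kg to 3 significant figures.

5.31 kg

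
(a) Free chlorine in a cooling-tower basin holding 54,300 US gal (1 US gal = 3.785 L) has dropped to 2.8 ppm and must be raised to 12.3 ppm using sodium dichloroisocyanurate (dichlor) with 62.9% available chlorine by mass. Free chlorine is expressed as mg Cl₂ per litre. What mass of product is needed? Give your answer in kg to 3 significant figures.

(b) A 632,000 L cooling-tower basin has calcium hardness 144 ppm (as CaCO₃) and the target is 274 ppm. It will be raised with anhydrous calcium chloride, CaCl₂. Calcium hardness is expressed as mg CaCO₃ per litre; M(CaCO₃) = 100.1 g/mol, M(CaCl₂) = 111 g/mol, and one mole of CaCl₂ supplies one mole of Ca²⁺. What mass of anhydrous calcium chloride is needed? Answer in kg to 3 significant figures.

(a) Volume: 54,300 US gal × 3.785 L/gal = 205,526 L.
(a) Chlorine deficit: 12.3 − 2.8 = 9.5 ppm = 9.5 mg/L as Cl₂.
(a) Cl₂ equivalent needed: 9.5 mg/L × 205,526 L = 1,952,000 mg = 1952 g.
(a) Product at 62.9% available chlorine: 1952 / 0.629 = 3104 g.

(b) Hardness to add: (274 − 144) = 130 mg/L as CaCO₃ × 632,000 L = 82,160 g as CaCO₃.
(b) Moles of Ca²⁺ (1 mol Ca²⁺ ≡ 1 mol CaCO₃): 82,160 / 100.1 g/mol = 820.8 mol.
(b) Mass of CaCl₂: 820.8 × 111 = 91,110 g.

(a) 3.10 kg; (b) 91.1 kg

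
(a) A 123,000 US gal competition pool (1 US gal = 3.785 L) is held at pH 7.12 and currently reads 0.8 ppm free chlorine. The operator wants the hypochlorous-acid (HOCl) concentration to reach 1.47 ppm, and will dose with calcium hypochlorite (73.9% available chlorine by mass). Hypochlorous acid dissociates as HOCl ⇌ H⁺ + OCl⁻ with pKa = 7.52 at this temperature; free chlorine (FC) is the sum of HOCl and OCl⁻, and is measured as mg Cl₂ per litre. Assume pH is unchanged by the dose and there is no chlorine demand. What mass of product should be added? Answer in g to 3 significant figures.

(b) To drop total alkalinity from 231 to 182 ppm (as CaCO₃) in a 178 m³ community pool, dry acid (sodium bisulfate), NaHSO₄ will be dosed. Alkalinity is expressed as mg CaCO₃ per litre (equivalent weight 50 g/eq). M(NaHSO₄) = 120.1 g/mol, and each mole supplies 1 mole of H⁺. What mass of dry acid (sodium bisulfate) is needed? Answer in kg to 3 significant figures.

(a) 791 g; (b) 21.0 kg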